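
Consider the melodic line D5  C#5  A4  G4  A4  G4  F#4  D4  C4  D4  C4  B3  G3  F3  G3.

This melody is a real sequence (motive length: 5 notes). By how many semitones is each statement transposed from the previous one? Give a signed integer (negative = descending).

-7

The 5-note cells begin on D5, G4, C4 — each down a 5th from the last.
Counting half-steps from D5 to G4: -7.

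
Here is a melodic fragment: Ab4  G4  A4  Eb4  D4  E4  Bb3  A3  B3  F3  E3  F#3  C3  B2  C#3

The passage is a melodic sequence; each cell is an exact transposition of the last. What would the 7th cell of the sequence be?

D2 C#2 D#2

Taking 3-note groups, the heads are Ab4, Eb4, Bb3, F3, C3: the pattern moves down a 4th.
Continuing the starts: G2 → D2.
So cell 7 is D2 C#2 D#2.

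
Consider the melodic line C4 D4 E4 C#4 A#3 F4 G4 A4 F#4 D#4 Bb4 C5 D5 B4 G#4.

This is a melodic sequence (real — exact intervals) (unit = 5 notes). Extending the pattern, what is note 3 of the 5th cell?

C6

Grouping in 5s, the 3rd note of each cell is E4, A4, D5.
Each moves up a 4th. Continuing: G5 → C6.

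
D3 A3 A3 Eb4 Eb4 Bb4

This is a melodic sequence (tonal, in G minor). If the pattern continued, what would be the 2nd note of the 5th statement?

C6

The unit is 2 notes. Position-2 pitches of the 3 shown cells: A3, Eb4, Bb4.
Carrying that up a 5th forward: F5 → C6.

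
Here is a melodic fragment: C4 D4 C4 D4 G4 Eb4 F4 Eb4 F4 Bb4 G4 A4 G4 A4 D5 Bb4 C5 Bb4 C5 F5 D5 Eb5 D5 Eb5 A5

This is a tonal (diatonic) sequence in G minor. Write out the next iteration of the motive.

F5 G5 F5 G5 C6

Unit = 5 notes; the statements start on C4, Eb4, G4, Bb4, D5, moving up a 3rd each time.
From F5 the diatonic shape gives F5 G5 F5 G5 C6.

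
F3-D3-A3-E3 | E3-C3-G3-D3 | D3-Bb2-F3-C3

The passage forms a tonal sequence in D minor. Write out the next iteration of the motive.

The 4-note cells begin on F3, E3, D3 — each down a 2nd from the last.
From C3 the diatonic shape gives C3 A2 E3 Bb2.

C3 A2 E3 Bb2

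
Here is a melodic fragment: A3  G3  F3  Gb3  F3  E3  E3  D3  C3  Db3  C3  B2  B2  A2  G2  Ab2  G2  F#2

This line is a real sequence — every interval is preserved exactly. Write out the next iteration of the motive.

F#2 E2 D2 Eb2 D2 C#2

Unit = 6 notes; the statements start on A3, E3, B2, moving down a 4th each time.
So cell 4 is F#2 E2 D2 Eb2 D2 C#2.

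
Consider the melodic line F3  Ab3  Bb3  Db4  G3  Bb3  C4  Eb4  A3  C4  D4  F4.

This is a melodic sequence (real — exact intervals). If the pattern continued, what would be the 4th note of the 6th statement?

B4

The unit is 4 notes. Position-4 pitches of the 3 shown cells: Db4, Eb4, F4.
Carrying that up a 2nd forward: G4 → A4 → B4.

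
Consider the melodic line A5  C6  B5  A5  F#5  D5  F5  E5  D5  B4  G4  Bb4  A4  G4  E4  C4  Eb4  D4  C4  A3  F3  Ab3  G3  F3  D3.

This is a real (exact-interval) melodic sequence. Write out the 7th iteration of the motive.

Eb2 Gb2 F2 Eb2 C2

The 5-note cells begin on A5, D5, G4, C4, F3 — each down a 5th from the last.
Carrying on: Bb2 → Eb2.
Statement 7 starts on Eb2 and keeps the same exact contour: Eb2 Gb2 F2 Eb2 C2.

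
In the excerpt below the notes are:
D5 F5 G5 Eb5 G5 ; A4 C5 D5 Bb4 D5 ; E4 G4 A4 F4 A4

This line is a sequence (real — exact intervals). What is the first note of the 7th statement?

G#2

The 5-note cells begin on D5, A4, E4 — each down a 4th from the last.
Continuing: B3 → F#3 → C#3 → G#2. Statement 7 starts on G#2.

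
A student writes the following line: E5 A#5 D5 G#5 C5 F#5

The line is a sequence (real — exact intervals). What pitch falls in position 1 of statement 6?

Gb4

Grouping in 2s, the 1st note of each cell is E5, D5, C5.
Extending down a 2nd: Bb4 → Ab4 → Gb4.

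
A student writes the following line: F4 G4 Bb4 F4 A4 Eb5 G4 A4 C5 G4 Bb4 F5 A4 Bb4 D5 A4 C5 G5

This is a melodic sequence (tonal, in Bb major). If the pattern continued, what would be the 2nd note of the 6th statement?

With 6-note cells, note 2 of each statement runs G4, A4, Bb4.
Carrying that up a 2nd forward: C5 → D5 → Eb5.

Eb5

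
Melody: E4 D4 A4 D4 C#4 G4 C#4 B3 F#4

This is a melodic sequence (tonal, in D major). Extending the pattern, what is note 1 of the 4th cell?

The unit is 3 notes. Position-1 pitches of the 3 shown cells: E4, D4, C#4.
From C#4, down a 2nd gives B3.

B3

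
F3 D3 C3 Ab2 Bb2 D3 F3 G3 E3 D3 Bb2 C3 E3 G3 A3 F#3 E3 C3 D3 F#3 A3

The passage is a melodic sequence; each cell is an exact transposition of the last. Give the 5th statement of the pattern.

C#4 A#3 G#3 E3 F#3 A#3 C#4

The 7-note cells begin on F3, G3, A3 — each up a 2nd from the last.
Extending up a 2nd: B3 → C#4.
Statement 5 starts on C#4 and keeps the same exact contour: C#4 A#3 G#3 E3 F#3 A#3 C#4.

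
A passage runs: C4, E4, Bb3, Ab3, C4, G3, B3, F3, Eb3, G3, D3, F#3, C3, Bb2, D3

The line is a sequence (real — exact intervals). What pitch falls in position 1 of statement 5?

E2

The unit is 5 notes. Position-1 pitches of the 3 shown cells: C4, G3, D3.
Extending down a 4th: A2 → E2.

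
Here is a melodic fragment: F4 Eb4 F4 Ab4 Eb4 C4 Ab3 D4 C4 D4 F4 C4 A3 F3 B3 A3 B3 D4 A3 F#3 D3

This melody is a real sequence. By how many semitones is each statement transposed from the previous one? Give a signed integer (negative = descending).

The 7-note cells begin on F4, D4, B3 — each down a 3rd from the last.
F4→D4 is 62 − 65 = -3 semitones.

-3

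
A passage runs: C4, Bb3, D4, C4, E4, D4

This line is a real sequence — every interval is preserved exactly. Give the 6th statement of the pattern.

A#4 G#4

Taking 2-note groups, the heads are C4, D4, E4: the pattern moves up a 2nd.
Continuing the starts: F#4 → G#4 → A#4.
Statement 6 starts on A#4 and keeps the same exact contour: A#4 G#4.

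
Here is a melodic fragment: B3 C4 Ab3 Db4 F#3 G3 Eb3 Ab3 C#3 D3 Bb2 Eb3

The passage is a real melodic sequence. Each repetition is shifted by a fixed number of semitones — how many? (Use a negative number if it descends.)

With a 4-note motive the entries are B3, F#3, C#3, each down a 4th from the previous.
Counting half-steps from B3 to F#3: -5.

-5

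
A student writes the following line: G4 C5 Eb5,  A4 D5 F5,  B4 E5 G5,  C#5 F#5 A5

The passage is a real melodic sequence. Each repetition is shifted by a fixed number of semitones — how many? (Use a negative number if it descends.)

2

The 3-note cells begin on G4, A4, B4, C#5 — each up a 2nd from the last.
G4→A4 is 69 − 67 = 2 semitones.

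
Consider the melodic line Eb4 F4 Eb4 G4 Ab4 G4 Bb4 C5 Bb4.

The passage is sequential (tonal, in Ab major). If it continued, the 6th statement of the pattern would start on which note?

The 3-note cells begin on Eb4, G4, Bb4 — each up a 3rd from the last.
Continuing: Db5 → F5 → Ab5. Statement 6 starts on Ab5.

Ab5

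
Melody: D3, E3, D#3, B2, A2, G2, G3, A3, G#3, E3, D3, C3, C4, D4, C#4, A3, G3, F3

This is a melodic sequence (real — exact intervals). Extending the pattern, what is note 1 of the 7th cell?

Ab5

Grouping in 6s, the 1st note of each cell is D3, G3, C4.
Extending up a 4th: F4 → Bb4 → Eb5 → Ab5.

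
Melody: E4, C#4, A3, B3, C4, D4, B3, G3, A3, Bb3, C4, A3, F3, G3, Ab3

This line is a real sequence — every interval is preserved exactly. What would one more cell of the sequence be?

Unit = 5 notes; the statements start on E4, D4, C4, moving down a 2nd each time.
From Bb3 the exact shape gives Bb3 G3 Eb3 F3 Gb3.

Bb3 G3 Eb3 F3 Gb3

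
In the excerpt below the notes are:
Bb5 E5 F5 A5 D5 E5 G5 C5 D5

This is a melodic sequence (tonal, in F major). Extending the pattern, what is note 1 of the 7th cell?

C5

Grouping in 3s, the 1st note of each cell is Bb5, A5, G5.
Carrying that down a 2nd forward: F5 → E5 → D5 → C5.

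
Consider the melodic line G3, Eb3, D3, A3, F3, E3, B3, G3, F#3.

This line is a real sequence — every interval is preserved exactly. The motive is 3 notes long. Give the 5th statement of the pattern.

D#4 B3 A#3

Unit = 3 notes; the statements start on G3, A3, B3, moving up a 2nd each time.
Carrying on: C#4 → D#4.
Statement 5 starts on D#4 and keeps the same exact contour: D#4 B3 A#3.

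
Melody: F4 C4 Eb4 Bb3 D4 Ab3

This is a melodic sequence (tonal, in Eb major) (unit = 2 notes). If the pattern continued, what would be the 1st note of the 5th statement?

Grouping in 2s, the 1st note of each cell is F4, Eb4, D4.
Each moves down a 2nd. Continuing: C4 → Bb3.

Bb3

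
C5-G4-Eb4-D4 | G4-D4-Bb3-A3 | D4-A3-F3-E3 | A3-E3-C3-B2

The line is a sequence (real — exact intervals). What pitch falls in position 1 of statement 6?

B2

Grouping in 4s, the 1st note of each cell is C5, G4, D4, A3.
Each moves down a 4th. Continuing: E3 → B2.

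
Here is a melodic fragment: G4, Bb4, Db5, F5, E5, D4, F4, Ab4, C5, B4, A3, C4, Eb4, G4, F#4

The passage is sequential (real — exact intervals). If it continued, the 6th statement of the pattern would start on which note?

With a 5-note motive the entries are G4, D4, A3, each down a 4th from the previous.
Extending the heads down a 4th: E3 → B2 → F#2.

F#2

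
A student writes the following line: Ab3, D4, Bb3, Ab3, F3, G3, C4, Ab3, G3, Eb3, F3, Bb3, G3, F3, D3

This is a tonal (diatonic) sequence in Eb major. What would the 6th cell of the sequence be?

C3 F3 D3 C3 Ab2

Unit = 5 notes; the statements start on Ab3, G3, F3, moving down a 2nd each time.
Continuing the starts: Eb3 → D3 → C3.
So cell 6 is C3 F3 D3 C3 Ab2.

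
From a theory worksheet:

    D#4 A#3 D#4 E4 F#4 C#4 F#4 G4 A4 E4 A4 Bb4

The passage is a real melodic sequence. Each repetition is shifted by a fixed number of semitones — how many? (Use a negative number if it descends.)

The 4-note cells begin on D#4, F#4, A4 — each up a 3rd from the last.
Counting half-steps from D#4 to F#4: 3.

3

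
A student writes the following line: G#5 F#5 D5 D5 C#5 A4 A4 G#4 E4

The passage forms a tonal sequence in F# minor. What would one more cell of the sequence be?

E4 D4 B3

Unit = 3 notes; the statements start on G#5, D5, A4, moving down a 4th each time.
So cell 4 is E4 D4 B3.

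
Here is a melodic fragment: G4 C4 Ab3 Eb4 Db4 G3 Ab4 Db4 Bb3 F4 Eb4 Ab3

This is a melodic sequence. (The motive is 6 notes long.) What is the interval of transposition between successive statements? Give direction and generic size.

up a 2nd

Taking 6-note groups, the heads are G4, Ab4: the pattern moves up a 2nd.
G4 to Ab4 is up a 2nd.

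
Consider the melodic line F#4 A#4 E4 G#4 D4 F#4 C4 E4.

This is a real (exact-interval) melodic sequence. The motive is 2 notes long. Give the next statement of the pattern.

Bb3 D4

Unit = 2 notes; the statements start on F#4, E4, D4, C4, moving down a 2nd each time.
Statement 5 starts on Bb3 and keeps the same exact contour: Bb3 D4.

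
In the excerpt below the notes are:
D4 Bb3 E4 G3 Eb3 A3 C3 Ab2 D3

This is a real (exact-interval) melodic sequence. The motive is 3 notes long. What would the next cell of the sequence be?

F2 Db2 G2

The 3-note cells begin on D4, G3, C3 — each down a 5th from the last.
Statement 4 starts on F2 and keeps the same exact contour: F2 Db2 G2.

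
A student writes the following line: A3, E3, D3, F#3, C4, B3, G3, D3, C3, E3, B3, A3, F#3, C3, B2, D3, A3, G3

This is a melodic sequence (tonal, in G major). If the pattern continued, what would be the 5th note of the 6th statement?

The unit is 6 notes. Position-5 pitches of the 3 shown cells: C4, B3, A3.
Carrying that down a 2nd forward: G3 → F#3 → E3.

E3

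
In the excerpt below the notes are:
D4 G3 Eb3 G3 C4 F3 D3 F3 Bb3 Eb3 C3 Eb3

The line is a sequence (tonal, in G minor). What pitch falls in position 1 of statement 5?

G3

With 4-note cells, note 1 of each statement runs D4, C4, Bb3.
Each moves down a 2nd. Continuing: A3 → G3.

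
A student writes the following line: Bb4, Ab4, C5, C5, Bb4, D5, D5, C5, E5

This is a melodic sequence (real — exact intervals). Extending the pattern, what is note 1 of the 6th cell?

The unit is 3 notes. Position-1 pitches of the 3 shown cells: Bb4, C5, D5.
Each moves up a 2nd. Continuing: E5 → F#5 → G#5.

G#5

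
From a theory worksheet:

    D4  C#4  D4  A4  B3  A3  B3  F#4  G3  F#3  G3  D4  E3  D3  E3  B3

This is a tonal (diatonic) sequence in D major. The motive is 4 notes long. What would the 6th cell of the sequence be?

A2 G2 A2 E3

The 4-note cells begin on D4, B3, G3, E3 — each down a 3rd from the last.
Carrying on: C#3 → A2.
From A2 the diatonic shape gives A2 G2 A2 E3.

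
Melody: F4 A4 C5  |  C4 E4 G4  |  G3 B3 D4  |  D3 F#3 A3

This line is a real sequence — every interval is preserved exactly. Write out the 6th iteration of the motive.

Unit = 3 notes; the statements start on F4, C4, G3, D3, moving down a 4th each time.
Carrying on: A2 → E2.
From E2 the exact shape gives E2 G#2 B2.

E2 G#2 B2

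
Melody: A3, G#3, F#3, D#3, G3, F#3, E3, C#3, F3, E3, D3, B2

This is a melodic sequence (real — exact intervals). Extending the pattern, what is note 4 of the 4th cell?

A2

With 4-note cells, note 4 of each statement runs D#3, C#3, B2.
One more down a 2nd gives A2.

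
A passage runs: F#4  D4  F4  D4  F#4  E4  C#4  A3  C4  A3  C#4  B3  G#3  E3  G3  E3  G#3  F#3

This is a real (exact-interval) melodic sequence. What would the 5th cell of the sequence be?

With a 6-note motive the entries are F#4, C#4, G#3, each down a 4th from the previous.
Carrying on: D#3 → A#2.
From A#2 the exact shape gives A#2 F#2 A2 F#2 A#2 G#2.

A#2 F#2 A2 F#2 A#2 G#2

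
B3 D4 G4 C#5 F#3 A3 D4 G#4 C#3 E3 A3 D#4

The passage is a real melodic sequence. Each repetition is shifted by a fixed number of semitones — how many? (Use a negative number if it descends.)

The 4-note cells begin on B3, F#3, C#3 — each down a 4th from the last.
Counting half-steps from B3 to F#3: -5.

-5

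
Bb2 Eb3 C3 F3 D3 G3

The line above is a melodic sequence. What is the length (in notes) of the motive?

6 notes total. Splitting into 3 groups of 2:
Bb2 Eb3 | C3 F3 | D3 G3
Every group is a transposition up a 2nd of the one before; no shorter unit works.

2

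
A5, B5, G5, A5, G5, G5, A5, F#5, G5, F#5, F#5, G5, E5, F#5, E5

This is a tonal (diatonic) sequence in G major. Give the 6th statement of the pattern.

C5 D5 B4 C5 B4

With a 5-note motive the entries are A5, G5, F#5, each down a 2nd from the previous.
Carrying on: E5 → D5 → C5.
From C5 the diatonic shape gives C5 D5 B4 C5 B4.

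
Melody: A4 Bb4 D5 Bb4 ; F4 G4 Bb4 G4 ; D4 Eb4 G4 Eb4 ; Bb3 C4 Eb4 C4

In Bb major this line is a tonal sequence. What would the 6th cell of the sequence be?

Taking 4-note groups, the heads are A4, F4, D4, Bb3: the pattern moves down a 3rd.
Extending down a 3rd: G3 → Eb3.
So cell 6 is Eb3 F3 A3 F3.

Eb3 F3 A3 F3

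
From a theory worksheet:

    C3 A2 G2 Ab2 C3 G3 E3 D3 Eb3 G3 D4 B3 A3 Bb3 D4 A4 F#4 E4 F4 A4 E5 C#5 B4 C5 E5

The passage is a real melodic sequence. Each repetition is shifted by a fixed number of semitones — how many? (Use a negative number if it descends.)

7

The 5-note cells begin on C3, G3, D4, A4, E5 — each up a 5th from the last.
C3→G3 is 55 − 48 = 7 semitones.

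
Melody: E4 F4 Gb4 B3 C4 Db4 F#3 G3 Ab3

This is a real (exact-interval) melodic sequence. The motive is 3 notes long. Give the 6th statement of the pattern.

D#2 E2 F2

Unit = 3 notes; the statements start on E4, B3, F#3, moving down a 4th each time.
Extending down a 4th: C#3 → G#2 → D#2.
So cell 6 is D#2 E2 F2.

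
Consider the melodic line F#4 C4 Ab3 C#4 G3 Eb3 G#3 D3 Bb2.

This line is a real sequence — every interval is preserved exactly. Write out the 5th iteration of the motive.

A#2 E2 C2

Taking 3-note groups, the heads are F#4, C#4, G#3: the pattern moves down a 4th.
Extending down a 4th: D#3 → A#2.
So cell 5 is A#2 E2 C2.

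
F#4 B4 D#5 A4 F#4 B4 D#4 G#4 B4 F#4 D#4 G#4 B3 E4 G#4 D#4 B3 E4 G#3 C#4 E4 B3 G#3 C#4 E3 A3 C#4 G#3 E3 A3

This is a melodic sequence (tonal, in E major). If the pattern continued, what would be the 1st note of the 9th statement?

Grouping in 6s, the 1st note of each cell is F#4, D#4, B3, G#3, E3.
Each moves down a 3rd. Continuing: C#3 → A2 → F#2 → D#2.

D#2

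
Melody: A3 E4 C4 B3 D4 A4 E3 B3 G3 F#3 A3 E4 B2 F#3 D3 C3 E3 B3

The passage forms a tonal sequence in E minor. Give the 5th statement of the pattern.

With a 6-note motive the entries are A3, E3, B2, each down a 4th from the previous.
Continuing the starts: F#2 → C2.
So cell 5 is C2 G2 E2 D2 F#2 C3.

C2 G2 E2 D2 F#2 C3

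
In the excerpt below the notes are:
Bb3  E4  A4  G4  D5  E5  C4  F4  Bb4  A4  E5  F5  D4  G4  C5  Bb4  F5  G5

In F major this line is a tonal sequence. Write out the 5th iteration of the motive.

F4 Bb4 E5 D5 A5 Bb5

With a 6-note motive the entries are Bb3, C4, D4, each up a 2nd from the previous.
Carrying on: E4 → F4.
Statement 5 starts on F4 and keeps the same diatonic contour: F4 Bb4 E5 D5 A5 Bb5.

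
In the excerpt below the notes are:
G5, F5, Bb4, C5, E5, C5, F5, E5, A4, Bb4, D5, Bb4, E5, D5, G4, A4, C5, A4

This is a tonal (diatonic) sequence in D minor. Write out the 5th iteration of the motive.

The 6-note cells begin on G5, F5, E5 — each down a 2nd from the last.
Extending down a 2nd: D5 → C5.
Statement 5 starts on C5 and keeps the same diatonic contour: C5 Bb4 E4 F4 A4 F4.

C5 Bb4 E4 F4 A4 F4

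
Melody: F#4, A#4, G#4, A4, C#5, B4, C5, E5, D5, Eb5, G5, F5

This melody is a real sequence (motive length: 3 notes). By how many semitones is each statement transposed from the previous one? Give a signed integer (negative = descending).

3

With a 3-note motive the entries are F#4, A4, C5, Eb5, each up a 3rd from the previous.
F#4 to A4 spans +3 semitones.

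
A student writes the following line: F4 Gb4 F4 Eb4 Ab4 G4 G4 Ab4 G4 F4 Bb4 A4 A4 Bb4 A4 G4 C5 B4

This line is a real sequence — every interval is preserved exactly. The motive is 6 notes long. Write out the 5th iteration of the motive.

C#5 D5 C#5 B4 E5 D#5

With a 6-note motive the entries are F4, G4, A4, each up a 2nd from the previous.
Continuing the starts: B4 → C#5.
From C#5 the exact shape gives C#5 D5 C#5 B4 E5 D#5.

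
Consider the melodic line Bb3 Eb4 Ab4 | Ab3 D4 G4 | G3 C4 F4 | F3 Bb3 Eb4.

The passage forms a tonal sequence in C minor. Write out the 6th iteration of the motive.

With a 3-note motive the entries are Bb3, Ab3, G3, F3, each down a 2nd from the previous.
Carrying on: Eb3 → D3.
From D3 the diatonic shape gives D3 G3 C4.

D3 G3 C4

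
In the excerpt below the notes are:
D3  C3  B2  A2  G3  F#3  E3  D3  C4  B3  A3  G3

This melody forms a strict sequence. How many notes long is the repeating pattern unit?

There are 12 notes; a 4-note unit gives 3 cells:
D3 C3 B2 A2 | G3 F#3 E3 D3 | C4 B3 A3 G3
Every group is a transposition up a 4th of the one before; no shorter unit works.

4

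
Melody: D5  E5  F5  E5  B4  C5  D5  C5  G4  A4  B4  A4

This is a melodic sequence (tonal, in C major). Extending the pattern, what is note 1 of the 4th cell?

The unit is 4 notes. Position-1 pitches of the 3 shown cells: D5, B4, G4.
Each moves down a 3rd; the next is E4.

E4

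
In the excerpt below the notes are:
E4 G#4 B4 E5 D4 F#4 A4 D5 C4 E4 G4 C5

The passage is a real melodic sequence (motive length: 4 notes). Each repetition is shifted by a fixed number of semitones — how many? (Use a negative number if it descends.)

The 4-note cells begin on E4, D4, C4 — each down a 2nd from the last.
Counting half-steps from E4 to D4: -2.

-2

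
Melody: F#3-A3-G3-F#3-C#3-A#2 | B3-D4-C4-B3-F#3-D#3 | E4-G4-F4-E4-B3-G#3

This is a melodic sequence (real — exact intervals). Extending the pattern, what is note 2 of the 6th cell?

Bb5

With 6-note cells, note 2 of each statement runs A3, D4, G4.
Carrying that up a 4th forward: C5 → F5 → Bb5.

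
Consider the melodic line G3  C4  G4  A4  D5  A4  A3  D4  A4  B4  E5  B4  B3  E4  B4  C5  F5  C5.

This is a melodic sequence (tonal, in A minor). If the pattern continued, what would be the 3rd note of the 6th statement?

With 6-note cells, note 3 of each statement runs G4, A4, B4.
Extending up a 2nd: C5 → D5 → E5.

E5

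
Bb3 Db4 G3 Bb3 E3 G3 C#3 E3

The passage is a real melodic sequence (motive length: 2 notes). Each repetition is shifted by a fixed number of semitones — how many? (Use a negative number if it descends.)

Unit = 2 notes; the statements start on Bb3, G3, E3, C#3, moving down a 3rd each time.
Bb3→G3 is 55 − 58 = -3 semitones.

-3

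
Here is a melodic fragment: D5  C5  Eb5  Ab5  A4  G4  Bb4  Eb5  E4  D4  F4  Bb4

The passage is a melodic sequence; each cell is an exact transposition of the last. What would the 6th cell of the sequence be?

C#3 B2 D3 G3

Unit = 4 notes; the statements start on D5, A4, E4, moving down a 4th each time.
Extending down a 4th: B3 → F#3 → C#3.
So cell 6 is C#3 B2 D3 G3.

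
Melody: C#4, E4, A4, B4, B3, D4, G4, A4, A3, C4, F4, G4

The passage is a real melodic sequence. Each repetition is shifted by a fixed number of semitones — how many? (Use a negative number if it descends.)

Taking 4-note groups, the heads are C#4, B3, A3: the pattern moves down a 2nd.
C#4 to B3 spans -2 semitones.

-2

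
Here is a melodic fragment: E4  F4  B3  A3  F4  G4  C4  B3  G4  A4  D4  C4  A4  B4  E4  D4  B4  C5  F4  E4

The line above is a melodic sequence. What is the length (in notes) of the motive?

20 notes total. Splitting into 5 groups of 4:
E4 F4 B3 A3 | F4 G4 C4 B3 | G4 A4 D4 C4 | A4 B4 E4 D4 | B4 C5 F4 E4
That's a consistent up a 2nd shift per cell, and no other grouping gives one.

4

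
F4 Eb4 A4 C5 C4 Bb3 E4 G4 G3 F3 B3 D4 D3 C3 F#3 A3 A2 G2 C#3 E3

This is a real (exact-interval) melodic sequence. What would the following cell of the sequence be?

E2 D2 G#2 B2

With a 4-note motive the entries are F4, C4, G3, D3, A2, each down a 4th from the previous.
Statement 6 starts on E2 and keeps the same exact contour: E2 D2 G#2 B2.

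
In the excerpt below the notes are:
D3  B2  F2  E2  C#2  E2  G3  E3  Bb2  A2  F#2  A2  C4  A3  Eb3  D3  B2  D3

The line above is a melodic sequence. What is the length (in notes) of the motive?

6

Try groups of 6 (3 cells in 18 notes):
D3 B2 F2 E2 C#2 E2 | G3 E3 Bb2 A2 F#2 A2 | C4 A3 Eb3 D3 B2 D3
That's a consistent up a 4th shift per cell, and no other grouping gives one.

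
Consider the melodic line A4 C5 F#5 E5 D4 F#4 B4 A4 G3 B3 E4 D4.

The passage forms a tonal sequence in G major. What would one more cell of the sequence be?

C3 E3 A3 G3

With a 4-note motive the entries are A4, D4, G3, each down a 5th from the previous.
From C3 the diatonic shape gives C3 E3 A3 G3.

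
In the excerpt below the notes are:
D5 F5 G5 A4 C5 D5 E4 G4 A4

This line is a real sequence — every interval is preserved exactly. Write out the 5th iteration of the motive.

The 3-note cells begin on D5, A4, E4 — each down a 4th from the last.
Carrying on: B3 → F#3.
Statement 5 starts on F#3 and keeps the same exact contour: F#3 A3 B3.

F#3 A3 B3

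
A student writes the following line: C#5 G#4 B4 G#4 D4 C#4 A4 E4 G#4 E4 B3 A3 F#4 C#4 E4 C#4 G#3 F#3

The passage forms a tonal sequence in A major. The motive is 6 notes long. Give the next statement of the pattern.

D4 A3 C#4 A3 E3 D3

The 6-note cells begin on C#5, A4, F#4 — each down a 3rd from the last.
So cell 4 is D4 A3 C#4 A3 E3 D3.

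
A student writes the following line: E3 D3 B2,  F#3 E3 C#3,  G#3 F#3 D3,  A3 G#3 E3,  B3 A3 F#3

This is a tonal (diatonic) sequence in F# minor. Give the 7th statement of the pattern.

Taking 3-note groups, the heads are E3, F#3, G#3, A3, B3: the pattern moves up a 2nd.
Continuing the starts: C#4 → D4.
Statement 7 starts on D4 and keeps the same diatonic contour: D4 C#4 A3.

D4 C#4 A3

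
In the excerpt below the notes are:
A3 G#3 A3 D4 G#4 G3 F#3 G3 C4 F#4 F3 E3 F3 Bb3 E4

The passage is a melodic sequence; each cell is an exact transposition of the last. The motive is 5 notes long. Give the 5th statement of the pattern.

Unit = 5 notes; the statements start on A3, G3, F3, moving down a 2nd each time.
Extending down a 2nd: Eb3 → Db3.
So cell 5 is Db3 C3 Db3 Gb3 C4.

Db3 C3 Db3 Gb3 C4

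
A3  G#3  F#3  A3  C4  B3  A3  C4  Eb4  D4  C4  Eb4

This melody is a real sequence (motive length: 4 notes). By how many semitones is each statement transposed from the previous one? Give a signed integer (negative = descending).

With a 4-note motive the entries are A3, C4, Eb4, each up a 3rd from the previous.
A3 to C4 spans +3 semitones.

3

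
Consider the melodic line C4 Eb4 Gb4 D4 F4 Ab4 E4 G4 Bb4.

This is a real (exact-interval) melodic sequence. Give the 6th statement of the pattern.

A#4 C#5 E5

Unit = 3 notes; the statements start on C4, D4, E4, moving up a 2nd each time.
Extending up a 2nd: F#4 → G#4 → A#4.
Statement 6 starts on A#4 and keeps the same exact contour: A#4 C#5 E5.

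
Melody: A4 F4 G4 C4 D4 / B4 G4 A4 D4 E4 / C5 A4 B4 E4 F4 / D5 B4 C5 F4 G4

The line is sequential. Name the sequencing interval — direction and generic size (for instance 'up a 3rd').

Unit = 5 notes; the statements start on A4, B4, C5, D5, moving up a 2nd each time.
A4 to B4 is up a 2nd.

up a 2nd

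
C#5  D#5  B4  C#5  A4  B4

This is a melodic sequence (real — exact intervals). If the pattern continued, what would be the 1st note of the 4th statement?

G4

Grouping in 2s, the 1st note of each cell is C#5, B4, A4.
One more down a 2nd gives G4.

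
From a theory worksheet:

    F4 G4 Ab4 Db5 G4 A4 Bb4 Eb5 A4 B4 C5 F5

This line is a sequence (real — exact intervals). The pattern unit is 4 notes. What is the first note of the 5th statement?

Unit = 4 notes; the statements start on F4, G4, A4, moving up a 2nd each time.
Continuing: B4 → C#5. Statement 5 starts on C#5.

C#5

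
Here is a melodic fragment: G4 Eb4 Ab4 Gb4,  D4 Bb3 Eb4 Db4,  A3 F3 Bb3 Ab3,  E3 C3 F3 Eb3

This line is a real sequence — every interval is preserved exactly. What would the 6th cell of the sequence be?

F#2 D2 G2 F2

With a 4-note motive the entries are G4, D4, A3, E3, each down a 4th from the previous.
Carrying on: B2 → F#2.
Statement 6 starts on F#2 and keeps the same exact contour: F#2 D2 G2 F2.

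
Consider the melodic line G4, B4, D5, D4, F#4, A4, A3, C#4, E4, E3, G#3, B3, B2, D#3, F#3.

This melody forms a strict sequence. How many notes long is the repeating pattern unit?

3

There are 15 notes; a 3-note unit gives 5 cells:
G4 B4 D5 | D4 F#4 A4 | A3 C#4 E4 | E3 G#3 B3 | B2 D#3 F#3
Each cell is the previous one down a 4th — so the unit is 3 notes.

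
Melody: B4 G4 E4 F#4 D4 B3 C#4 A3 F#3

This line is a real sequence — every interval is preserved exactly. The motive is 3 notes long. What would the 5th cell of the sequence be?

Unit = 3 notes; the statements start on B4, F#4, C#4, moving down a 4th each time.
Carrying on: G#3 → D#3.
So cell 5 is D#3 B2 G#2.

D#3 B2 G#2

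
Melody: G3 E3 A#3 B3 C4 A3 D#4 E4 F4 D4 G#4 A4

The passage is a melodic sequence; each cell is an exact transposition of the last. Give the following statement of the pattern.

Bb4 G4 C#5 D5

With a 4-note motive the entries are G3, C4, F4, each up a 4th from the previous.
Statement 4 starts on Bb4 and keeps the same exact contour: Bb4 G4 C#5 D5.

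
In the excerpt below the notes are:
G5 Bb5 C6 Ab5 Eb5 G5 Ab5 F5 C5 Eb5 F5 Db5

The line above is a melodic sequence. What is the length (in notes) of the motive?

4

Try groups of 4 (3 cells in 12 notes):
G5 Bb5 C6 Ab5 | Eb5 G5 Ab5 F5 | C5 Eb5 F5 Db5
Every group is a transposition down a 3rd of the one before; no shorter unit works.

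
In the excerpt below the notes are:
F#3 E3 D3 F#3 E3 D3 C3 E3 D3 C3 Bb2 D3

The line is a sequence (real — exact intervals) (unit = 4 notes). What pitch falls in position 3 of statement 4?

The unit is 4 notes. Position-3 pitches of the 3 shown cells: D3, C3, Bb2.
One more down a 2nd gives Ab2.

Ab2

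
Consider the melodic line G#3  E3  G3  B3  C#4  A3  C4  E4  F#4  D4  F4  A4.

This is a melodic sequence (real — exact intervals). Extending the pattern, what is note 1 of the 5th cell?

The unit is 4 notes. Position-1 pitches of the 3 shown cells: G#3, C#4, F#4.
Extending up a 4th: B4 → E5.

E5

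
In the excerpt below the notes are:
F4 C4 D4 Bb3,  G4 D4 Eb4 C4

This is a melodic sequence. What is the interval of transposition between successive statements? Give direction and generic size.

up a 2nd

Unit = 4 notes; the statements start on F4, G4, moving up a 2nd each time.
From F4 to G4: up a 2nd.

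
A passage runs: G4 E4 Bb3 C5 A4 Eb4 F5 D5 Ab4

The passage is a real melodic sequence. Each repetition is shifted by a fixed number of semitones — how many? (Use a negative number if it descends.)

Unit = 3 notes; the statements start on G4, C5, F5, moving up a 4th each time.
G4 to C5 spans +5 semitones.

5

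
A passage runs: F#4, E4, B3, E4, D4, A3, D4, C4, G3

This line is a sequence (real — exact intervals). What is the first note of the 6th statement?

Ab3

Taking 3-note groups, the heads are F#4, E4, D4: the pattern moves down a 2nd.
Extending the heads down a 2nd: C4 → Bb3 → Ab3.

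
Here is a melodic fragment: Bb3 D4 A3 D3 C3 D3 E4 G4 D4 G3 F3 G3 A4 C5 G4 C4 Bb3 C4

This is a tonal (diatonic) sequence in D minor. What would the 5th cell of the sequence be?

The 6-note cells begin on Bb3, E4, A4 — each up a 4th from the last.
Extending up a 4th: D5 → G5.
So cell 5 is G5 Bb5 F5 Bb4 A4 Bb4.

G5 Bb5 F5 Bb4 A4 Bb4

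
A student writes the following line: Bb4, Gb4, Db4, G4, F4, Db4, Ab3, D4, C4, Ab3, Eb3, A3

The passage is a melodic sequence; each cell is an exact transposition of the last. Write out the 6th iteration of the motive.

A2 F2 C2 F#2

The 4-note cells begin on Bb4, F4, C4 — each down a 4th from the last.
Extending down a 4th: G3 → D3 → A2.
So cell 6 is A2 F2 C2 F#2.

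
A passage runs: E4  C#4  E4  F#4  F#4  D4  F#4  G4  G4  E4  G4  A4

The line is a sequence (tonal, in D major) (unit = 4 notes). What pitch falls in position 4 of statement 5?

With 4-note cells, note 4 of each statement runs F#4, G4, A4.
Each moves up a 2nd. Continuing: B4 → C#5.

C#5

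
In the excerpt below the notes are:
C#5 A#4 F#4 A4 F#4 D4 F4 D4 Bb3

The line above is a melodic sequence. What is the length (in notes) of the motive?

There are 9 notes; a 3-note unit gives 3 cells:
C#5 A#4 F#4 | A4 F#4 D4 | F4 D4 Bb3
Each cell is the previous one down a 3rd — so the unit is 3 notes.

3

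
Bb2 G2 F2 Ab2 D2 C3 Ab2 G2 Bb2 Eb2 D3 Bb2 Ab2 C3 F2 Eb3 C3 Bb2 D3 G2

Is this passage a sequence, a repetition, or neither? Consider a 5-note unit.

sequence

Each 5-note cell is the previous one transposed up a 2nd.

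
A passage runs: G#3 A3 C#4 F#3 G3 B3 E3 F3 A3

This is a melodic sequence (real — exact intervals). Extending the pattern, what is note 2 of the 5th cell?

With 3-note cells, note 2 of each statement runs A3, G3, F3.
Each moves down a 2nd. Continuing: Eb3 → Db3.

Db3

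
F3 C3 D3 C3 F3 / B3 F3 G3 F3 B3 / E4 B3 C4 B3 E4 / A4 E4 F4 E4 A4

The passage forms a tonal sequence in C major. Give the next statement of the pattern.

D5 A4 B4 A4 D5

Taking 5-note groups, the heads are F3, B3, E4, A4: the pattern moves up a 4th.
So cell 5 is D5 A4 B4 A4 D5.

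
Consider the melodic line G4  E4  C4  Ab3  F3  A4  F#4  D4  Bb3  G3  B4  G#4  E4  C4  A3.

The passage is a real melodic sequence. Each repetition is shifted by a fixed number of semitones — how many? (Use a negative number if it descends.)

2

Unit = 5 notes; the statements start on G4, A4, B4, moving up a 2nd each time.
Counting half-steps from G4 to A4: 2.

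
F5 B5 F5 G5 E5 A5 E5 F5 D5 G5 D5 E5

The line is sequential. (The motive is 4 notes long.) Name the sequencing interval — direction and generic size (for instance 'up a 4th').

down a 2nd

Taking 4-note groups, the heads are F5, E5, D5: the pattern moves down a 2nd.
From F5 to E5: down a 2nd.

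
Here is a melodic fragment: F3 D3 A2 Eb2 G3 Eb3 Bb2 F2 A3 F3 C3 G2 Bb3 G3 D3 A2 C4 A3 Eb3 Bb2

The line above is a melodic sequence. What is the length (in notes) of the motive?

4

20 notes total. Splitting into 5 groups of 4:
F3 D3 A2 Eb2 | G3 Eb3 Bb2 F2 | A3 F3 C3 G2 | Bb3 G3 D3 A2 | C4 A3 Eb3 Bb2
Each cell is the previous one up a 2nd — so the unit is 4 notes.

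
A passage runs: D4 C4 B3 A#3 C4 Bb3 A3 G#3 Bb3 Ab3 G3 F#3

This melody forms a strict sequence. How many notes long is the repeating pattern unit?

Try groups of 4 (3 cells in 12 notes):
D4 C4 B3 A#3 | C4 Bb3 A3 G#3 | Bb3 Ab3 G3 F#3
Every group is a transposition down a 2nd of the one before; no shorter unit works.

4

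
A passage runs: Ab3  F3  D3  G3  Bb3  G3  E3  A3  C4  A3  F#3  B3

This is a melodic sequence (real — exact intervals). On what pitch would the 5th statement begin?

Unit = 4 notes; the statements start on Ab3, Bb3, C4, moving up a 2nd each time.
Continuing: D4 → E4. Statement 5 starts on E4.

E4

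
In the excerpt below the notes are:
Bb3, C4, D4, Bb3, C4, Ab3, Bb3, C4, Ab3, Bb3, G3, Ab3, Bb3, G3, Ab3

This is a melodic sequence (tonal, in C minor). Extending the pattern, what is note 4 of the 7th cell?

C3

Grouping in 5s, the 4th note of each cell is Bb3, Ab3, G3.
Carrying that down a 2nd forward: F3 → Eb3 → D3 → C3.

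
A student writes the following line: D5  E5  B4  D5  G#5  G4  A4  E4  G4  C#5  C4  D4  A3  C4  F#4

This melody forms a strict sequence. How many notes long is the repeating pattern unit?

5

15 notes total. Splitting into 3 groups of 5:
D5 E5 B4 D5 G#5 | G4 A4 E4 G4 C#5 | C4 D4 A3 C4 F#4
Every group is a transposition down a 5th of the one before; no shorter unit works.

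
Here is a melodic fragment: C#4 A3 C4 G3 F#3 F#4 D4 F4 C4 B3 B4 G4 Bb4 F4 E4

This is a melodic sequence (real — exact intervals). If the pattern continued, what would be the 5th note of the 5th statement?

D5

With 5-note cells, note 5 of each statement runs F#3, B3, E4.
Each moves up a 4th. Continuing: A4 → D5.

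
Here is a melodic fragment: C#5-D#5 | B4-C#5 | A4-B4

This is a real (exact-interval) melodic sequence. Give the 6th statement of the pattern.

Eb4 F4

Taking 2-note groups, the heads are C#5, B4, A4: the pattern moves down a 2nd.
Extending down a 2nd: G4 → F4 → Eb4.
From Eb4 the exact shape gives Eb4 F4.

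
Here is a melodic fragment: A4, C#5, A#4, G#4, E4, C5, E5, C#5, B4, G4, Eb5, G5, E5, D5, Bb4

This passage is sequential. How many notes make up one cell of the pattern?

There are 15 notes; a 5-note unit gives 3 cells:
A4 C#5 A#4 G#4 E4 | C5 E5 C#5 B4 G4 | Eb5 G5 E5 D5 Bb4
Each cell is the previous one up a 3rd — so the unit is 5 notes.

5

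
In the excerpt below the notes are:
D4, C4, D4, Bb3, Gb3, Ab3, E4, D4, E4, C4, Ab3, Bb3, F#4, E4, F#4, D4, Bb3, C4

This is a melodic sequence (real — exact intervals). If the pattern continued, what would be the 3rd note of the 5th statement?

Grouping in 6s, the 3rd note of each cell is D4, E4, F#4.
Extending up a 2nd: G#4 → A#4.

A#4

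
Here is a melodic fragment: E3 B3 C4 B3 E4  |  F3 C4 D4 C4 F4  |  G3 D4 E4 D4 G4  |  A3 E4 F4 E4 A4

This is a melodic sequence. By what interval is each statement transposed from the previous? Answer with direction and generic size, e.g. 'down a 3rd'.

Unit = 5 notes; the statements start on E3, F3, G3, A3, moving up a 2nd each time.
From E3 to F3: up a 2nd.

up a 2nd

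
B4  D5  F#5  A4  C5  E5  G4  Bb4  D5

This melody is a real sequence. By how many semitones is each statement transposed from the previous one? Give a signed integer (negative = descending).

Taking 3-note groups, the heads are B4, A4, G4: the pattern moves down a 2nd.
B4→A4 is 69 − 71 = -2 semitones.

-2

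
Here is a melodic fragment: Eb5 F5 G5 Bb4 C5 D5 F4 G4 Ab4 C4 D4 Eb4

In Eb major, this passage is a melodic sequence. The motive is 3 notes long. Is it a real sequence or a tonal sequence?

tonal

Every note is diatonic to Eb major.
Cell 1 has +2 semitones from note 2 to 3, but cell 3 has +1 — the interval quality changes while the contour stays the same, which is the hallmark of a tonal sequence.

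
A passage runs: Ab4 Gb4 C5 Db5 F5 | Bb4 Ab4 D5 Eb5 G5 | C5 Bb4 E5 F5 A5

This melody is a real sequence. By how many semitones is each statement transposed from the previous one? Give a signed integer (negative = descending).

Taking 5-note groups, the heads are Ab4, Bb4, C5: the pattern moves up a 2nd.
Counting half-steps from Ab4 to Bb4: 2.

2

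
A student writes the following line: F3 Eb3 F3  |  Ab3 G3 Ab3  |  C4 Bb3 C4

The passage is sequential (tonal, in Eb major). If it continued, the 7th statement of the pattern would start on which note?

D5

Unit = 3 notes; the statements start on F3, Ab3, C4, moving up a 3rd each time.
Continuing: Eb4 → G4 → Bb4 → D5. Statement 7 starts on D5.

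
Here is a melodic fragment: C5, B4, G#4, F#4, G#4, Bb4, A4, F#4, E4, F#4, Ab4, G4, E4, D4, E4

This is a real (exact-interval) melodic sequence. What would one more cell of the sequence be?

The 5-note cells begin on C5, Bb4, Ab4 — each down a 2nd from the last.
So cell 4 is Gb4 F4 D4 C4 D4.

Gb4 F4 D4 C4 D4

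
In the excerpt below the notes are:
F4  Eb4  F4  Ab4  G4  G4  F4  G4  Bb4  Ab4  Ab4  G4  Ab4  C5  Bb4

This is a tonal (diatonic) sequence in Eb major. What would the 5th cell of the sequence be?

C5 Bb4 C5 Eb5 D5

Taking 5-note groups, the heads are F4, G4, Ab4: the pattern moves up a 2nd.
Extending up a 2nd: Bb4 → C5.
Statement 5 starts on C5 and keeps the same diatonic contour: C5 Bb4 C5 Eb5 D5.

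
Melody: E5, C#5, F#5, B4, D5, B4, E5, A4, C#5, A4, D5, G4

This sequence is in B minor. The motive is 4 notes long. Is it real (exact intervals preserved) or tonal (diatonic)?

tonal

Every note is diatonic to B minor.
Cell 1 has -3 semitones from note 1 to 2, but cell 3 has -4 — the interval quality changes while the contour stays the same, which is the hallmark of a tonal sequence.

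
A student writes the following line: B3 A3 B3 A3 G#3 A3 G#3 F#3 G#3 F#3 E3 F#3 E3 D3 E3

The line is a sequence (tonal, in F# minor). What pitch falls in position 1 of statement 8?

Grouping in 3s, the 1st note of each cell is B3, A3, G#3, F#3, E3.
Carrying that down a 2nd forward: D3 → C#3 → B2.

B2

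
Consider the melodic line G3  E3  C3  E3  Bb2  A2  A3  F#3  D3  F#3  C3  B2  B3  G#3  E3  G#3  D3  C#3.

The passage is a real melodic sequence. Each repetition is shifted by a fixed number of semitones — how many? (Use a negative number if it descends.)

The 6-note cells begin on G3, A3, B3 — each up a 2nd from the last.
Counting half-steps from G3 to A3: 2.

2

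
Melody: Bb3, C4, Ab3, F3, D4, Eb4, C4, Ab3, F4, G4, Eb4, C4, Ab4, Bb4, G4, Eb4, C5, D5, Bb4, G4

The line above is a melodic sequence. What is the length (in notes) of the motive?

20 notes total. Splitting into 5 groups of 4:
Bb3 C4 Ab3 F3 | D4 Eb4 C4 Ab3 | F4 G4 Eb4 C4 | Ab4 Bb4 G4 Eb4 | C5 D5 Bb4 G4
Every group is a transposition up a 3rd of the one before; no shorter unit works.

4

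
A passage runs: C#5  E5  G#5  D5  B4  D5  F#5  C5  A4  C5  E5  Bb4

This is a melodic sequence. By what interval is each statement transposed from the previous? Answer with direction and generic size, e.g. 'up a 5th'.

The 4-note cells begin on C#5, B4, A4 — each down a 2nd from the last.
C#5 to B4 is down a 2nd.

down a 2nd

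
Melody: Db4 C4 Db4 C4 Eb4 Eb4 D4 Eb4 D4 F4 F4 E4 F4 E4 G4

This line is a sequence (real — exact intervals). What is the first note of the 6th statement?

Taking 5-note groups, the heads are Db4, Eb4, F4: the pattern moves up a 2nd.
Extending the heads up a 2nd: G4 → A4 → B4.

B4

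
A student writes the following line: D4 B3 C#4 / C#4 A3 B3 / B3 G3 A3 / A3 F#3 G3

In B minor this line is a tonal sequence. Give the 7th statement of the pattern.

E3 C#3 D3

Unit = 3 notes; the statements start on D4, C#4, B3, A3, moving down a 2nd each time.
Continuing the starts: G3 → F#3 → E3.
So cell 7 is E3 C#3 D3.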